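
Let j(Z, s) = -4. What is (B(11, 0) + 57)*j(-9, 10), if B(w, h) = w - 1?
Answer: -268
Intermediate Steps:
B(w, h) = -1 + w
(B(11, 0) + 57)*j(-9, 10) = ((-1 + 11) + 57)*(-4) = (10 + 57)*(-4) = 67*(-4) = -268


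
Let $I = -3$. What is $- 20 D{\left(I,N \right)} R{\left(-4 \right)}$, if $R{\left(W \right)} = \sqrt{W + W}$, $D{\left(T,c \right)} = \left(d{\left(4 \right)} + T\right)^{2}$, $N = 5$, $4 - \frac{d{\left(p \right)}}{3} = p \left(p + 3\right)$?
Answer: $- 225000 i \sqrt{2} \approx - 3.182 \cdot 10^{5} i$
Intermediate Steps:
$d{\left(p \right)} = 12 - 3 p \left(3 + p\right)$ ($d{\left(p \right)} = 12 - 3 p \left(p + 3\right) = 12 - 3 p \left(3 + p\right)$)
$D{\left(T,c \right)} = \left(-72 + T\right)^{2}$ ($D{\left(T,c \right)} = \left(\left(12 - 36 - 3 \cdot 4^{2}\right) + T\right)^{2} = \left(\left(12 - 36 - 48\right) + T\right)^{2} = \left(-72 + T\right)^{2}$)
$R{\left(W \right)} = \sqrt{2} \sqrt{W}$ ($R{\left(W \right)} = \sqrt{2 W} = \sqrt{2} \sqrt{W}$)
$- 20 D{\left(I,N \right)} R{\left(-4 \right)} = - 20 \left(-72 - 3\right)^{2} \sqrt{2} \sqrt{-4} = - 20 \left(-75\right)^{2} \sqrt{2} \cdot 2 i = \left(-20\right) 5625 \cdot 2 i \sqrt{2} = - 112500 \cdot 2 i \sqrt{2} = - 225000 i \sqrt{2}$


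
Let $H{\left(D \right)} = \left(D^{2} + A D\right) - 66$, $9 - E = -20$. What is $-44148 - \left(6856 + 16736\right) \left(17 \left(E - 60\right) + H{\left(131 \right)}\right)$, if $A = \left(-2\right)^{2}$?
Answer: $-403278612$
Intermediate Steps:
$E = 29$ ($E = 9 - -20 = 9 + 20 = 29$)
$A = 4$
$H{\left(D \right)} = -66 + D^{2} + 4 D$ ($H{\left(D \right)} = \left(D^{2} + 4 D\right) - 66 = -66 + D^{2} + 4 D$)
$-44148 - \left(6856 + 16736\right) \left(17 \left(E - 60\right) + H{\left(131 \right)}\right) = -44148 - \left(6856 + 16736\right) \left(17 \left(29 - 60\right) + \left(-66 + 131^{2} + 4 \cdot 131\right)\right) = -44148 - 23592 \left(17 \left(-31\right) + \left(-66 + 17161 + 524\right)\right) = -44148 - 23592 \left(-527 + 17619\right) = -44148 - 23592 \cdot 17092 = -44148 - 403234464 = -403278612$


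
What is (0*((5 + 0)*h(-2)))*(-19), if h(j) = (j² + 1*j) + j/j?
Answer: 0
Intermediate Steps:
h(j) = 1 + j + j² (h(j) = (j² + j) + 1 = (j + j²) + 1 = 1 + j + j²)
(0*((5 + 0)*h(-2)))*(-19) = (0*((5 + 0)*(1 - 2 + (-2)²)))*(-19) = (0*(5*(1 - 2 + 4)))*(-19) = (0*(5*3))*(-19) = (0*15)*(-19) = 0*(-19) = 0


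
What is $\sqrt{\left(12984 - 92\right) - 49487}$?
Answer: $i \sqrt{36595} \approx 191.3 i$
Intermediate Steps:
$\sqrt{\left(12984 - 92\right) - 49487} = \sqrt{12892 - 49487} = \sqrt{-36595} = i \sqrt{36595}$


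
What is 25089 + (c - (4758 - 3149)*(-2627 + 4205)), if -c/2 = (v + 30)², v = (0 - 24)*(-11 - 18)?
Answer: -3568065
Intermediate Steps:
v = 696 (v = -24*(-29) = 696)
c = -1054152 (c = -2*(696 + 30)² = -2*726² = -2*527076 = -1054152)
25089 + (c - (4758 - 3149)*(-2627 + 4205)) = 25089 + (-1054152 - (4758 - 3149)*(-2627 + 4205)) = 25089 + (-1054152 - 1609*1578) = 25089 + (-1054152 - 1*2539002) = 25089 + (-1054152 - 2539002) = 25089 - 3593154 = -3568065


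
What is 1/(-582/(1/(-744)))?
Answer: 1/433008 ≈ 2.3094e-6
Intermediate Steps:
1/(-582/(1/(-744))) = 1/(-582/(-1/744)) = 1/(-582*(-744)) = 1/433008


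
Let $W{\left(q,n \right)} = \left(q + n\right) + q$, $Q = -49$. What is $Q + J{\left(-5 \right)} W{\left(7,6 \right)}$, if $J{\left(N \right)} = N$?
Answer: $-149$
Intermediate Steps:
$W{\left(q,n \right)} = n + 2 q$ ($W{\left(q,n \right)} = \left(n + q\right) + q = n + 2 q$)
$Q + J{\left(-5 \right)} W{\left(7,6 \right)} = -49 - 5 \left(6 + 2 \cdot 7\right) = -49 - 5 \left(6 + 14\right) = -49 - 100 = -149$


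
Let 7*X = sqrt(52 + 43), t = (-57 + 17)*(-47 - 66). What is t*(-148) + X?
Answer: -668960 + sqrt(95)/7 ≈ -6.6896e+5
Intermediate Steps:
t = 4520 (t = -40*(-113) = 4520)
X = sqrt(95)/7 (X = sqrt(52 + 43)/7 = sqrt(95)/7 ≈ 1.3924)
t*(-148) + X = 4520*(-148) + sqrt(95)/7 = -668960 + sqrt(95)/7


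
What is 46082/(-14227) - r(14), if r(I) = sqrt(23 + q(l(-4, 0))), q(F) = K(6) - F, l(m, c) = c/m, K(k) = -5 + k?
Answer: -46082/14227 - 2*sqrt(6) ≈ -8.1380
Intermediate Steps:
q(F) = 1 - F (q(F) = (-5 + 6) - F = 1 - F)
r(I) = 2*sqrt(6) (r(I) = sqrt(23 + (1 - 0/(-4))) = sqrt(23 + (1 - 0*(-1)/4)) = sqrt(23 + (1 - 1*0)) = sqrt(23 + (1 + 0)) = sqrt(23 + 1) = sqrt(24) = 2*sqrt(6))
46082/(-14227) - r(14) = 46082/(-14227) - 2*sqrt(6) = 46082*(-1/14227) - 2*sqrt(6) = -46082/14227 - 2*sqrt(6)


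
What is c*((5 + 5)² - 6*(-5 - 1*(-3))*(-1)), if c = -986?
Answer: -86768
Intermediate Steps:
c*((5 + 5)² - 6*(-5 - 1*(-3))*(-1)) = -986*((5 + 5)² - 6*(-5 - 1*(-3))*(-1)) = -986*(10² - 6*(-5 + 3)*(-1)) = -986*(100 - (-12)*(-1)) = -986*(100 - 6*2) = -986*(100 - 12) = -986*88 = -86768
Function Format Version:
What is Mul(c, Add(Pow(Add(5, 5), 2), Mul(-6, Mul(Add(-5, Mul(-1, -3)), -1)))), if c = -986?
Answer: -86768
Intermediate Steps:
Mul(c, Add(Pow(Add(5, 5), 2), Mul(-6, Mul(Add(-5, Mul(-1, -3)), -1)))) = Mul(-986, Add(Pow(Add(5, 5), 2), Mul(-6, Mul(Add(-5, Mul(-1, -3)), -1)))) = Mul(-986, Add(Pow(10, 2), Mul(-6, Mul(Add(-5, 3), -1)))) = Mul(-986, Add(100, Mul(-6, Mul(-2, -1)))) = Mul(-986, Add(100, Mul(-6, 2))) = Mul(-986, Add(100, -12)) = Mul(-986, 88) = -86768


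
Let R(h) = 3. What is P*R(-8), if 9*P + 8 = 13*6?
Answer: 70/3 ≈ 23.333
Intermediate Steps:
P = 70/9 (P = -8/9 + (13*6)/9 = -8/9 + (⅑)*78 = -8/9 + 26/3 = 70/9 ≈ 7.7778)
P*R(-8) = (70/9)*3 = 70/3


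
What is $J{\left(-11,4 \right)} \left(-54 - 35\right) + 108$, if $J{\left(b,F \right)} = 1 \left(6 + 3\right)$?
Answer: $-693$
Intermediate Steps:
$J{\left(b,F \right)} = 9$ ($J{\left(b,F \right)} = 1 \cdot 9 = 9$)
$J{\left(-11,4 \right)} \left(-54 - 35\right) + 108 = 9 \left(-54 - 35\right) + 108 = 9 \left(-89\right) + 108 = -801 + 108 = -693$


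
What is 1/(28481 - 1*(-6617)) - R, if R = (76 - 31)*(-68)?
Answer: 107399881/35098 ≈ 3060.0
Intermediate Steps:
R = -3060 (R = 45*(-68) = -3060)
1/(28481 - 1*(-6617)) - R = 1/(28481 - 1*(-6617)) - 1*(-3060) = 1/(28481 + 6617) + 3060 = 1/35098 + 3060 = 107399881/35098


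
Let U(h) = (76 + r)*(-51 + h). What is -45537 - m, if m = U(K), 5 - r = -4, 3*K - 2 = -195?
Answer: -107201/3 ≈ -35734.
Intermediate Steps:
K = -193/3 (K = ⅔ + (⅓)*(-195) = ⅔ - 65 = -193/3 ≈ -64.333)
r = 9 (r = 5 - 1*(-4) = 5 + 4 = 9)
U(h) = -4335 + 85*h (U(h) = (76 + 9)*(-51 + h) = 85*(-51 + h) = -4335 + 85*h)
m = -29410/3 (m = -4335 + 85*(-193/3) = -4335 - 16405/3 = -29410/3 ≈ -9803.3)
-45537 - m = -45537 - 1*(-29410/3) = -45537 + 29410/3 = -107201/3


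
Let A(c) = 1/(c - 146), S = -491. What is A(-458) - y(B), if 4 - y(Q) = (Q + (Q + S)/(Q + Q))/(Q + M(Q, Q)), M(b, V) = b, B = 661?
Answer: -924062245/263900284 ≈ -3.5016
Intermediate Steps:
A(c) = 1/(-146 + c)
y(Q) = 4 - (Q + (-491 + Q)/(2*Q))/(2*Q) (y(Q) = 4 - (Q + (Q - 491)/(Q + Q))/(Q + Q) = 4 - (Q + (-491 + Q)/((2*Q)))/(2*Q) = 4 - (Q + (-491 + Q)*(1/(2*Q)))*1/(2*Q) = 4 - (Q + (-491 + Q)/(2*Q))*1/(2*Q) = 4 - (Q + (-491 + Q)/(2*Q))/(2*Q))
A(-458) - y(B) = 1/(-146 - 458) - (491 - 1*661 + 14*661**2)/(4*661**2) = 1/(-604) - (491 - 661 + 14*436921)/(4*436921) = -1/604 - (491 - 661 + 6116894)/(4*436921) = -1/604 - 6116724/(4*436921) = -1/604 - 1*1529181/436921 = -1/604 - 1529181/436921 = -924062245/263900284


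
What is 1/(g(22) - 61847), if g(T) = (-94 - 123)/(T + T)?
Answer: -44/2721485 ≈ -1.6168e-5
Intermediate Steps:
g(T) = -217/(2*T) (g(T) = -217*1/(2*T) = -217/(2*T))
1/(g(22) - 61847) = 1/(-217/2/22 - 61847) = 1/(-217/2*1/22 - 61847) = 1/(-217/44 - 61847) = 1/(-2721485/44) = -44/2721485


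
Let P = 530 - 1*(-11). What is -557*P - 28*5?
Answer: -301477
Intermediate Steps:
P = 541 (P = 530 + 11 = 541)
-557*P - 28*5 = -557*541 - 28*5 = -301337 - 140 = -301477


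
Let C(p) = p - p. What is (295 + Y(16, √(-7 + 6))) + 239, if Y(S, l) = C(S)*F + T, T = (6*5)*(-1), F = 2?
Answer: 504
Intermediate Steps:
C(p) = 0
T = -30 (T = 30*(-1) = -30)
Y(S, l) = -30 (Y(S, l) = 0*2 - 30 = 0 - 30 = -30)
(295 + Y(16, √(-7 + 6))) + 239 = (295 - 30) + 239 = 265 + 239 = 504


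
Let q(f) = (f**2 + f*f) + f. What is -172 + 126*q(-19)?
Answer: 88406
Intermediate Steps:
q(f) = f + 2*f**2 (q(f) = (f**2 + f**2) + f = 2*f**2 + f = f + 2*f**2)
-172 + 126*q(-19) = -172 + 126*(-19*(1 + 2*(-19))) = -172 + 126*(-19*(1 - 38)) = -172 + 126*(-19*(-37)) = -172 + 126*703 = -172 + 88578 = 88406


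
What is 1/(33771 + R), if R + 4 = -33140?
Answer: 1/627 ≈ 0.0015949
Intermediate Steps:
R = -33144 (R = -4 - 33140 = -33144)
1/(33771 + R) = 1/(33771 - 33144) = 1/627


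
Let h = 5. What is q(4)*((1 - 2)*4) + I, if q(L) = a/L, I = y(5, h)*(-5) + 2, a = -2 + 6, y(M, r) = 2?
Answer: -12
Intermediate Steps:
a = 4
I = -8 (I = 2*(-5) + 2 = -10 + 2 = -8)
q(L) = 4/L
q(4)*((1 - 2)*4) + I = (4/4)*((1 - 2)*4) - 8 = (4*(¼))*(-1*4) - 8 = 1*(-4) - 8 = -4 - 8 = -12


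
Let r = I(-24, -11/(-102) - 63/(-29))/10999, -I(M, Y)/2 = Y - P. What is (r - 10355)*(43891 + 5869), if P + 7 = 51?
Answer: -8382074813828480/16267521 ≈ -5.1526e+8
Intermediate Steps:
P = 44 (P = -7 + 51 = 44)
I(M, Y) = 88 - 2*Y (I(M, Y) = -2*(Y - 1*44) = -2*(Y - 44) = -2*(-44 + Y) = 88 - 2*Y)
r = 123407/16267521 (r = (88 - 2*(-11/(-102) - 63/(-29)))/10999 = (88 - 2*(-11*(-1/102) - 63*(-1/29)))*(1/10999) = (88 - 2*(11/102 + 63/29))*(1/10999) = (88 - 2*6745/2958)*(1/10999) = (88 - 6745/1479)*(1/10999) = (123407/1479)*(1/10999) = 123407/16267521 ≈ 0.0075861)
(r - 10355)*(43891 + 5869) = (123407/16267521 - 10355)*(43891 + 5869) = -168450056548/16267521*49760 = -8382074813828480/16267521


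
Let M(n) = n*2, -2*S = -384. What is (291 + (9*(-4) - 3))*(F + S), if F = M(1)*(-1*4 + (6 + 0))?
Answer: 49392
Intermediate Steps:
S = 192 (S = -½*(-384) = 192)
M(n) = 2*n
F = 4 (F = (2*1)*(-1*4 + (6 + 0)) = 2*(-4 + 6) = 2*2 = 4)
(291 + (9*(-4) - 3))*(F + S) = (291 + (9*(-4) - 3))*(4 + 192) = (291 + (-36 - 3))*196 = (291 - 39)*196 = 252*196 = 49392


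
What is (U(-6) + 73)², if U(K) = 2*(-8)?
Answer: 3249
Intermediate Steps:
U(K) = -16
(U(-6) + 73)² = (-16 + 73)² = 57² = 3249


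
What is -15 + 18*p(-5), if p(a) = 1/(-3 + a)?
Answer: -69/4 ≈ -17.250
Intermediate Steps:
-15 + 18*p(-5) = -15 + 18/(-3 - 5) = -15 + 18/(-8) = -15 + 18*(-1/8) = -15 - 9/4 = -69/4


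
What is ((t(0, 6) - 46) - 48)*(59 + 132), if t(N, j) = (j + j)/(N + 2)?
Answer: -16808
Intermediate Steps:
t(N, j) = 2*j/(2 + N) (t(N, j) = (2*j)/(2 + N) = 2*j/(2 + N))
((t(0, 6) - 46) - 48)*(59 + 132) = ((2*6/(2 + 0) - 46) - 48)*(59 + 132) = ((2*6/2 - 46) - 48)*191 = ((2*6*(½) - 46) - 48)*191 = ((6 - 46) - 48)*191 = (-40 - 48)*191 = -88*191 = -16808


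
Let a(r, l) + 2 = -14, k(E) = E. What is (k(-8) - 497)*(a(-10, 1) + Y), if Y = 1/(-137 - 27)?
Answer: 1325625/164 ≈ 8083.1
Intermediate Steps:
Y = -1/164 (Y = 1/(-164) = -1/164 ≈ -0.0060976)
a(r, l) = -16 (a(r, l) = -2 - 14 = -16)
(k(-8) - 497)*(a(-10, 1) + Y) = (-8 - 497)*(-16 - 1/164) = -505*(-2625/164) = 1325625/164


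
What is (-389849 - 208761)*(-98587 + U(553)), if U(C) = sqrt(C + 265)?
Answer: 59015164070 - 598610*sqrt(818) ≈ 5.8998e+10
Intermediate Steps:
U(C) = sqrt(265 + C)
(-389849 - 208761)*(-98587 + U(553)) = (-389849 - 208761)*(-98587 + sqrt(265 + 553)) = -598610*(-98587 + sqrt(818)) = 59015164070 - 598610*sqrt(818)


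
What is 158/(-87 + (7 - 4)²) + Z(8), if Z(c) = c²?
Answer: 2417/39 ≈ 61.974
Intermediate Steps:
158/(-87 + (7 - 4)²) + Z(8) = 158/(-87 + (7 - 4)²) + 8² = 158/(-87 + 3²) + 64 = 158/(-87 + 9) + 64 = 158/(-78) + 64 = -1/78*158 + 64 = -79/39 + 64 = 2417/39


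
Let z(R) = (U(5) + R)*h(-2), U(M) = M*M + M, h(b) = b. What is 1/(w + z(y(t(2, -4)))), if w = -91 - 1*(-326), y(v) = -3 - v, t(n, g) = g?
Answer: 1/173 ≈ 0.0057803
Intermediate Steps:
w = 235 (w = -91 + 326 = 235)
U(M) = M + M**2 (U(M) = M**2 + M = M + M**2)
z(R) = -60 - 2*R (z(R) = (5*(1 + 5) + R)*(-2) = (5*6 + R)*(-2) = (30 + R)*(-2) = -60 - 2*R)
1/(w + z(y(t(2, -4)))) = 1/(235 + (-60 - 2*(-3 - 1*(-4)))) = 1/(235 + (-60 - 2*(-3 + 4))) = 1/(235 + (-60 - 2*1)) = 1/(235 + (-60 - 2)) = 1/(235 - 62) = 1/173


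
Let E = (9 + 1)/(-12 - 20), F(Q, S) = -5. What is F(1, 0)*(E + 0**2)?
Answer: 25/16 ≈ 1.5625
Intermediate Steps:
E = -5/16 (E = 10/(-32) = 10*(-1/32) = -5/16 ≈ -0.31250)
F(1, 0)*(E + 0**2) = -5*(-5/16 + 0**2) = -5*(-5/16 + 0) = -5*(-5/16) = 25/16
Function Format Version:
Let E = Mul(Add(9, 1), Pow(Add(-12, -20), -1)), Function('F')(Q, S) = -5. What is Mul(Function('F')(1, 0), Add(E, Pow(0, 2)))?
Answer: Rational(25, 16) ≈ 1.5625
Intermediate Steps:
E = Rational(-5, 16) (E = Mul(10, Pow(-32, -1)) = Mul(10, Rational(-1, 32)) = Rational(-5, 16) ≈ -0.31250)
Mul(Function('F')(1, 0), Add(E, Pow(0, 2))) = Mul(-5, Add(Rational(-5, 16), Pow(0, 2))) = Mul(-5, Add(Rational(-5, 16), 0)) = Mul(-5, Rational(-5, 16)) = Rational(25, 16)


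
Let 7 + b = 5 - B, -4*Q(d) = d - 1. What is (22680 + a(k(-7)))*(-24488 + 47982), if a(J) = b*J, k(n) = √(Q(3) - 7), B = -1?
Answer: 532843920 - 11747*I*√30 ≈ 5.3284e+8 - 64341.0*I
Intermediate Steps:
Q(d) = ¼ - d/4 (Q(d) = -(d - 1)/4 = -(-1 + d)/4 = ¼ - d/4)
b = -1 (b = -7 + (5 - 1*(-1)) = -7 + (5 + 1) = -7 + 6 = -1)
k(n) = I*√30/2 (k(n) = √((¼ - ¼*3) - 7) = √((¼ - ¾) - 7) = √(-½ - 7) = √(-15/2) = I*√30/2)
a(J) = -J
(22680 + a(k(-7)))*(-24488 + 47982) = (22680 - I*√30/2)*(-24488 + 47982) = (22680 - I*√30/2)*23494 = 532843920 - 11747*I*√30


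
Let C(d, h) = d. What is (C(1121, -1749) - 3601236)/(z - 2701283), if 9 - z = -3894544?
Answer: -720023/238654 ≈ -3.0170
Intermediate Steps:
z = 3894553 (z = 9 - 1*(-3894544) = 9 + 3894544 = 3894553)
(C(1121, -1749) - 3601236)/(z - 2701283) = (1121 - 3601236)/(3894553 - 2701283) = -3600115/1193270 = -3600115*1/1193270 = -720023/238654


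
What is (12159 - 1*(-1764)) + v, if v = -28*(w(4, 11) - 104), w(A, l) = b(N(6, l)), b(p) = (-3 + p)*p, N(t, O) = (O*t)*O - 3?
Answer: -14558845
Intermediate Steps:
N(t, O) = -3 + t*O**2 (N(t, O) = t*O**2 - 3 = -3 + t*O**2)
b(p) = p*(-3 + p)
w(A, l) = (-6 + 6*l**2)*(-3 + 6*l**2) (w(A, l) = (-3 + 6*l**2)*(-3 + (-3 + 6*l**2)) = (-3 + 6*l**2)*(-6 + 6*l**2) = (-6 + 6*l**2)*(-3 + 6*l**2))
v = -14572768 (v = -28*((18 - 54*11**2 + 36*11**4) - 104) = -28*((18 - 54*121 + 36*14641) - 104) = -28*((18 - 6534 + 527076) - 104) = -28*(520560 - 104) = -28*520456 = -14572768)
(12159 - 1*(-1764)) + v = (12159 - 1*(-1764)) - 14572768 = (12159 + 1764) - 14572768 = 13923 - 14572768 = -14558845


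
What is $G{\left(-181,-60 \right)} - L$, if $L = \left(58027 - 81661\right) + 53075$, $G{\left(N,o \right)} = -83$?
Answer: $-29524$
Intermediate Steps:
$L = 29441$ ($L = -23634 + 53075 = 29441$)
$G{\left(-181,-60 \right)} - L = -83 - 29441 = -29524$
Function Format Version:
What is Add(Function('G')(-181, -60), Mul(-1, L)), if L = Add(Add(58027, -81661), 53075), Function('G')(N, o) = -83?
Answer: -29524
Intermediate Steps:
L = 29441 (L = Add(-23634, 53075) = 29441)
Add(Function('G')(-181, -60), Mul(-1, L)) = Add(-83, Mul(-1, 29441)) = Add(-83, -29441) = -29524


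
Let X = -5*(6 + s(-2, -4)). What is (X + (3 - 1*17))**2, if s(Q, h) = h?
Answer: 576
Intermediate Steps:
X = -10 (X = -5*(6 - 4) = -5*2 = -10)
(X + (3 - 1*17))**2 = (-10 + (3 - 1*17))**2 = (-10 + (3 - 17))**2 = (-10 - 14)**2 = (-24)**2 = 576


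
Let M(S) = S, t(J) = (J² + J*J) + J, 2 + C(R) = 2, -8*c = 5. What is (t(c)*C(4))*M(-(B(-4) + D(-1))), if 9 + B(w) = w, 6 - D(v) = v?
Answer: 0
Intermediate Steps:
c = -5/8 (c = -⅛*5 = -5/8 ≈ -0.62500)
D(v) = 6 - v
C(R) = 0 (C(R) = -2 + 2 = 0)
B(w) = -9 + w
t(J) = J + 2*J² (t(J) = (J² + J²) + J = 2*J² + J = J + 2*J²)
(t(c)*C(4))*M(-(B(-4) + D(-1))) = (-5*(1 + 2*(-5/8))/8*0)*(-((-9 - 4) + (6 - 1*(-1)))) = (-5*(1 - 5/4)/8*0)*(-(-13 + (6 + 1))) = (-5/8*(-¼)*0)*(-(-13 + 7)) = ((5/32)*0)*(-1*(-6)) = 0*6 = 0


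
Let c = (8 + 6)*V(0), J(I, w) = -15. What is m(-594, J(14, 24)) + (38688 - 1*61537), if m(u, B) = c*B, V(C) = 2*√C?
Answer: -22849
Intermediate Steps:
c = 0 (c = (8 + 6)*(2*√0) = 14*(2*0) = 14*0 = 0)
m(u, B) = 0 (m(u, B) = 0*B = 0)
m(-594, J(14, 24)) + (38688 - 1*61537) = 0 + (38688 - 1*61537) = 0 + (38688 - 61537) = 0 - 22849 = -22849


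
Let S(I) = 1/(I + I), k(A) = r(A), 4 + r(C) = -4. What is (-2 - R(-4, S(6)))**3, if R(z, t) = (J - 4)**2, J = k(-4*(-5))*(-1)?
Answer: -5832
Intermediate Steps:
r(C) = -8 (r(C) = -4 - 4 = -8)
k(A) = -8
S(I) = 1/(2*I)
J = 8 (J = -8*(-1) = 8)
R(z, t) = 16 (R(z, t) = (8 - 4)**2 = 4**2 = 16)
(-2 - R(-4, S(6)))**3 = (-2 - 1*16)**3 = (-2 - 16)**3 = (-18)**3 = -5832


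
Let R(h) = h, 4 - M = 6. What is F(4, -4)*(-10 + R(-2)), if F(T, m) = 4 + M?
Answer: -24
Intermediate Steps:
M = -2 (M = 4 - 1*6 = 4 - 6 = -2)
F(T, m) = 2 (F(T, m) = 4 - 2 = 2)
F(4, -4)*(-10 + R(-2)) = 2*(-10 - 2) = 2*(-12) = -24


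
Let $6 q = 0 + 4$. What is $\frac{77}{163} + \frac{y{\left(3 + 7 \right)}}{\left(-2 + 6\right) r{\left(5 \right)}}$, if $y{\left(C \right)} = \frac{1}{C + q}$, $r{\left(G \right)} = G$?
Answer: $\frac{49769}{104320} \approx 0.47708$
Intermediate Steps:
$q = \frac{2}{3}$ ($q = \frac{0 + 4}{6} = \frac{1}{6} \cdot 4 = \frac{2}{3} \approx 0.66667$)
$y{\left(C \right)} = \frac{1}{\frac{2}{3} + C}$ ($y{\left(C \right)} = \frac{1}{C + \frac{2}{3}} = \frac{1}{\frac{2}{3} + C}$)
$\frac{77}{163} + \frac{y{\left(3 + 7 \right)}}{\left(-2 + 6\right) r{\left(5 \right)}} = \frac{77}{163} + \frac{3 \frac{1}{2 + 3 \left(3 + 7\right)}}{\left(-2 + 6\right) 5} = 77 \cdot \frac{1}{163} + \frac{3 \frac{1}{2 + 3 \cdot 10}}{4 \cdot 5} = \frac{77}{163} + \frac{3 \frac{1}{2 + 30}}{20} = \frac{77}{163} + \frac{3}{32} \cdot \frac{1}{20} = \frac{77}{163} + \frac{3}{640} = \frac{49769}{104320}$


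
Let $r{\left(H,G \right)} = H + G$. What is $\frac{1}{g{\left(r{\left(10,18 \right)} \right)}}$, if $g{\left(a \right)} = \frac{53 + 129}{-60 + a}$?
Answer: $- \frac{16}{91} \approx -0.17582$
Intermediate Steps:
$r{\left(H,G \right)} = G + H$
$g{\left(a \right)} = \frac{182}{-60 + a}$
$\frac{1}{g{\left(r{\left(10,18 \right)} \right)}} = \frac{1}{182 \frac{1}{-60 + \left(18 + 10\right)}} = \frac{1}{182 \frac{1}{-60 + 28}} = \frac{1}{182 \frac{1}{-32}} = \frac{1}{182 \left(- \frac{1}{32}\right)} = \frac{1}{- \frac{91}{16}} = - \frac{16}{91}$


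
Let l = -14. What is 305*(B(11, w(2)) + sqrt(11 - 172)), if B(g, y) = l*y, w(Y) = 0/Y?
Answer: 305*I*sqrt(161) ≈ 3870.0*I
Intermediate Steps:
w(Y) = 0
B(g, y) = -14*y
305*(B(11, w(2)) + sqrt(11 - 172)) = 305*(-14*0 + sqrt(11 - 172)) = 305*(0 + sqrt(-161)) = 305*(0 + I*sqrt(161)) = 305*(I*sqrt(161)) = 305*I*sqrt(161)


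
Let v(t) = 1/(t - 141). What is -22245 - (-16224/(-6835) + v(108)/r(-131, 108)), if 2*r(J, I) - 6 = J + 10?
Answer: -23082829835/1037553 ≈ -22247.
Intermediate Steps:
r(J, I) = 8 + J/2 (r(J, I) = 3 + (J + 10)/2 = 3 + (10 + J)/2 = 3 + (5 + J/2) = 8 + J/2)
v(t) = 1/(-141 + t)
-22245 - (-16224/(-6835) + v(108)/r(-131, 108)) = -22245 - (-16224/(-6835) + 1/((-141 + 108)*(8 + (1/2)*(-131)))) = -22245 - (-16224*(-1/6835) + 1/((-33)*(8 - 131/2))) = -22245 - (16224/6835 - 1/(33*(-115/2))) = -22245 - (16224/6835 - 1/33*(-2/115)) = -22245 - (16224/6835 + 2/3795) = -22245 - 1*2463350/1037553 = -22245 - 2463350/1037553 = -23082829835/1037553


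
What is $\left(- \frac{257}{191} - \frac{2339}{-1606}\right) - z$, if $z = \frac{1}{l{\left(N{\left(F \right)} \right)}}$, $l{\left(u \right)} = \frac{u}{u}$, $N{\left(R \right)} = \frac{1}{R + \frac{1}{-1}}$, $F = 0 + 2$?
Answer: $- \frac{272739}{306746} \approx -0.88914$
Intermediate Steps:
$F = 2$
$N{\left(R \right)} = \frac{1}{-1 + R}$ ($N{\left(R \right)} = \frac{1}{R - 1} = \frac{1}{-1 + R}$)
$l{\left(u \right)} = 1$
$z = 1$ ($z = 1^{-1} = 1$)
$\left(- \frac{257}{191} - \frac{2339}{-1606}\right) - z = \left(- \frac{257}{191} - \frac{2339}{-1606}\right) - 1 = \left(\left(-257\right) \frac{1}{191} - - \frac{2339}{1606}\right) - 1 = \left(- \frac{257}{191} + \frac{2339}{1606}\right) - 1 = \frac{34007}{306746} - 1 = - \frac{272739}{306746}$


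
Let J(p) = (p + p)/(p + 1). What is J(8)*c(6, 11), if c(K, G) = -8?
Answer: -128/9 ≈ -14.222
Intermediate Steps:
J(p) = 2*p/(1 + p) (J(p) = (2*p)/(1 + p) = 2*p/(1 + p))
J(8)*c(6, 11) = (2*8/(1 + 8))*(-8) = (2*8/9)*(-8) = (2*8*(⅑))*(-8) = (16/9)*(-8) = -128/9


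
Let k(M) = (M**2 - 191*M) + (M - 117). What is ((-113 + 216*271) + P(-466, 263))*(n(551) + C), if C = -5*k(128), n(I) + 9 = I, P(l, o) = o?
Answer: 2394799602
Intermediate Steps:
n(I) = -9 + I
k(M) = -117 + M**2 - 190*M (k(M) = (M**2 - 191*M) + (-117 + M) = -117 + M**2 - 190*M)
C = 40265 (C = -5*(-117 + 128**2 - 190*128) = -5*(-117 + 16384 - 24320) = -5*(-8053) = 40265)
((-113 + 216*271) + P(-466, 263))*(n(551) + C) = ((-113 + 216*271) + 263)*((-9 + 551) + 40265) = ((-113 + 58536) + 263)*(542 + 40265) = (58423 + 263)*40807 = 58686*40807 = 2394799602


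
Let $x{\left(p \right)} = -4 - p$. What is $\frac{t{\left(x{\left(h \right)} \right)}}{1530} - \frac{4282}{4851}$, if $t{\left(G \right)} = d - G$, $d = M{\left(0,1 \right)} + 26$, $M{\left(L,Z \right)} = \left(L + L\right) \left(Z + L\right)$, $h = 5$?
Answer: $- \frac{141815}{164934} \approx -0.85983$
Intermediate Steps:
$M{\left(L,Z \right)} = 2 L \left(L + Z\right)$
$d = 26$ ($d = 2 \cdot 0 \left(0 + 1\right) + 26 = 2 \cdot 0 \cdot 1 + 26 = 0 + 26 = 26$)
$t{\left(G \right)} = 26 - G$
$\frac{t{\left(x{\left(h \right)} \right)}}{1530} - \frac{4282}{4851} = \frac{26 - \left(-4 - 5\right)}{1530} - \frac{4282}{4851} = \left(26 - \left(-4 - 5\right)\right) \frac{1}{1530} - \frac{4282}{4851} = \left(26 - -9\right) \frac{1}{1530} - \frac{4282}{4851} = \left(26 + 9\right) \frac{1}{1530} - \frac{4282}{4851} = 35 \cdot \frac{1}{1530} - \frac{4282}{4851} = \frac{7}{306} - \frac{4282}{4851} = - \frac{141815}{164934}$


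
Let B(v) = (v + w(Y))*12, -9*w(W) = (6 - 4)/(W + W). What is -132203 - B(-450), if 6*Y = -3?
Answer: -380417/3 ≈ -1.2681e+5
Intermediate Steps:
Y = -½ (Y = (⅙)*(-3) = -½ ≈ -0.50000)
w(W) = -1/(9*W) (w(W) = -(6 - 4)/(9*(W + W)) = -2/(9*(2*W)) = -2*1/(2*W)/9 = -1/(9*W))
B(v) = 8/3 + 12*v (B(v) = (v - 1/(9*(-½)))*12 = (v - ⅑*(-2))*12 = (v + 2/9)*12 = (2/9 + v)*12 = 8/3 + 12*v)
-132203 - B(-450) = -132203 - (8/3 + 12*(-450)) = -132203 - (8/3 - 5400) = -132203 - 1*(-16192/3) = -132203 + 16192/3 = -380417/3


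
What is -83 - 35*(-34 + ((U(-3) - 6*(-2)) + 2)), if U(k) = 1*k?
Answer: 722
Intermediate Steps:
U(k) = k
-83 - 35*(-34 + ((U(-3) - 6*(-2)) + 2)) = -83 - 35*(-34 + ((-3 - 6*(-2)) + 2)) = -83 - 35*(-34 + ((-3 + 12) + 2)) = -83 - 35*(-34 + (9 + 2)) = -83 - 35*(-34 + 11) = -83 - 35*(-23) = -83 + 805 = 722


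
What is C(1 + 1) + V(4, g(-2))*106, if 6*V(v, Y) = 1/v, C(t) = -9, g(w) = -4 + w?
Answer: -55/12 ≈ -4.5833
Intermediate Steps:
V(v, Y) = 1/(6*v)
C(1 + 1) + V(4, g(-2))*106 = -9 + ((1/6)/4)*106 = -9 + ((1/6)*(1/4))*106 = -9 + (1/24)*106 = -9 + 53/12 = -55/12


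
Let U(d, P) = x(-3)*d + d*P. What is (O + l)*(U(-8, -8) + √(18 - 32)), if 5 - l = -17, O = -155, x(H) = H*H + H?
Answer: -2128 - 133*I*√14 ≈ -2128.0 - 497.64*I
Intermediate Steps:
x(H) = H + H² (x(H) = H² + H = H + H²)
l = 22 (l = 5 - 1*(-17) = 5 + 17 = 22)
U(d, P) = 6*d + P*d (U(d, P) = (-3*(1 - 3))*d + d*P = (-3*(-2))*d + P*d = 6*d + P*d)
(O + l)*(U(-8, -8) + √(18 - 32)) = (-155 + 22)*(-8*(6 - 8) + √(18 - 32)) = -133*(-8*(-2) + √(-14)) = -133*(16 + I*√14) = -2128 - 133*I*√14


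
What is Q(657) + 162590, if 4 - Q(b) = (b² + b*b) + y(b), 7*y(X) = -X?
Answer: -4904271/7 ≈ -7.0061e+5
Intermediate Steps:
y(X) = -X/7 (y(X) = (-X)/7 = -X/7)
Q(b) = 4 - 2*b² + b/7 (Q(b) = 4 - ((b² + b*b) - b/7) = 4 - ((b² + b²) - b/7) = 4 - (2*b² - b/7) = 4 + (-2*b² + b/7) = 4 - 2*b² + b/7)
Q(657) + 162590 = (4 - 2*657² + (⅐)*657) + 162590 = (4 - 2*431649 + 657/7) + 162590 = (4 - 863298 + 657/7) + 162590 = -6042401/7 + 162590 = -4904271/7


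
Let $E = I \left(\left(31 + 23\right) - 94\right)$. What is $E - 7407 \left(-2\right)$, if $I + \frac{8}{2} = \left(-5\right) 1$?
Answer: $15174$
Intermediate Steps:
$I = -9$ ($I = -4 - 5 = -9$)
$E = 360$ ($E = - 9 \left(\left(31 + 23\right) - 94\right) = - 9 \left(54 - 94\right) = \left(-9\right) \left(-40\right) = 360$)
$E - 7407 \left(-2\right) = 360 - 7407 \left(-2\right) = 360 - -14814 = 360 + 14814 = 15174$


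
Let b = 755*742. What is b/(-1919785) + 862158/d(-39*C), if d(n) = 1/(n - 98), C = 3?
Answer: -10167399134476/54851 ≈ -1.8536e+8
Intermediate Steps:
d(n) = 1/(-98 + n)
b = 560210
b/(-1919785) + 862158/d(-39*C) = 560210/(-1919785) + 862158/(1/(-98 - 39*3)) = 560210*(-1/1919785) + 862158/(1/(-98 - 117)) = -16006/54851 + 862158/(1/(-215)) = -16006/54851 + 862158/(-1/215) = -16006/54851 + 862158*(-215) = -16006/54851 - 185363970 = -10167399134476/54851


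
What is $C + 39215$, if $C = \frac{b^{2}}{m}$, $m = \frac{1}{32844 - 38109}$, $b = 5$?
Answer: $-92410$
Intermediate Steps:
$m = - \frac{1}{5265}$ ($m = \frac{1}{-5265} = - \frac{1}{5265} \approx -0.00018993$)
$C = -131625$ ($C = \frac{5^{2}}{- \frac{1}{5265}} = 25 \left(-5265\right) = -131625$)
$C + 39215 = -131625 + 39215 = -92410$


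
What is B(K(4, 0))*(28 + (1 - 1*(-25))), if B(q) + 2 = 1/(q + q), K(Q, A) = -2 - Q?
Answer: -225/2 ≈ -112.50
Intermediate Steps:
B(q) = -2 + 1/(2*q) (B(q) = -2 + 1/(q + q) = -2 + 1/(2*q))
B(K(4, 0))*(28 + (1 - 1*(-25))) = (-2 + 1/(2*(-2 - 1*4)))*(28 + (1 - 1*(-25))) = (-2 + 1/(2*(-2 - 4)))*(28 + (1 + 25)) = (-2 + (½)/(-6))*(28 + 26) = (-2 + (½)*(-⅙))*54 = (-2 - 1/12)*54 = -25/12*54 = -225/2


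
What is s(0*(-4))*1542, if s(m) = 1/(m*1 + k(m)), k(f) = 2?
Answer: 771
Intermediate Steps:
s(m) = 1/(2 + m) (s(m) = 1/(m*1 + 2) = 1/(m + 2) = 1/(2 + m))
s(0*(-4))*1542 = 1542/(2 + 0*(-4)) = 1542/(2 + 0) = 1542/2 = (½)*1542 = 771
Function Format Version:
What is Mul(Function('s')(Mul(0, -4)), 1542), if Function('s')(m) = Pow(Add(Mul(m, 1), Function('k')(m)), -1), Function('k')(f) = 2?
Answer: 771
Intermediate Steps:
Function('s')(m) = Pow(Add(2, m), -1) (Function('s')(m) = Pow(Add(Mul(m, 1), 2), -1) = Pow(Add(m, 2), -1) = Pow(Add(2, m), -1))
Mul(Function('s')(Mul(0, -4)), 1542) = Mul(Pow(Add(2, Mul(0, -4)), -1), 1542) = Mul(Pow(Add(2, 0), -1), 1542) = Mul(Pow(2, -1), 1542) = Mul(Rational(1, 2), 1542) = 771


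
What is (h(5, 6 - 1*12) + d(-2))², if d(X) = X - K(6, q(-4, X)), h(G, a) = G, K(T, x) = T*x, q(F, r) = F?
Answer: 729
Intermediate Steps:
d(X) = 24 + X (d(X) = X - 6*(-4) = X - 1*(-24) = X + 24 = 24 + X)
(h(5, 6 - 1*12) + d(-2))² = (5 + (24 - 2))² = (5 + 22)² = 27² = 729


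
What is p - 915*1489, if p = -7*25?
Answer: -1362610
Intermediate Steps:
p = -175
p - 915*1489 = -175 - 915*1489 = -175 - 1362435 = -1362610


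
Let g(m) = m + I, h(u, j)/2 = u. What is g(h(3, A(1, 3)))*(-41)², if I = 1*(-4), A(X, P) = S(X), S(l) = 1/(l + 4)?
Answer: 3362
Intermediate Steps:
S(l) = 1/(4 + l)
A(X, P) = 1/(4 + X)
I = -4
h(u, j) = 2*u
g(m) = -4 + m (g(m) = m - 4 = -4 + m)
g(h(3, A(1, 3)))*(-41)² = (-4 + 2*3)*(-41)² = (-4 + 6)*1681 = 2*1681 = 3362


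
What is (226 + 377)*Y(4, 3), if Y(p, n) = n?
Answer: 1809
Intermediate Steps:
(226 + 377)*Y(4, 3) = (226 + 377)*3 = 603*3 = 1809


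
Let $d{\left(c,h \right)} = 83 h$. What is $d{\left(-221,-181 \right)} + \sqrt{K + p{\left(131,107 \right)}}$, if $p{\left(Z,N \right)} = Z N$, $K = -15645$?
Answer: $-15023 + 2 i \sqrt{407} \approx -15023.0 + 40.349 i$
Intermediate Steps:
$p{\left(Z,N \right)} = N Z$
$d{\left(-221,-181 \right)} + \sqrt{K + p{\left(131,107 \right)}} = 83 \left(-181\right) + \sqrt{-15645 + 107 \cdot 131} = -15023 + \sqrt{-15645 + 14017} = -15023 + \sqrt{-1628} = -15023 + 2 i \sqrt{407}$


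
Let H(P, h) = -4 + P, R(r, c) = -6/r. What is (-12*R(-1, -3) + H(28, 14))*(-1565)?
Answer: 75120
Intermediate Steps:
(-12*R(-1, -3) + H(28, 14))*(-1565) = (-(-72)/(-1) + (-4 + 28))*(-1565) = (-(-72)*(-1) + 24)*(-1565) = (-12*6 + 24)*(-1565) = (-72 + 24)*(-1565) = -48*(-1565) = 75120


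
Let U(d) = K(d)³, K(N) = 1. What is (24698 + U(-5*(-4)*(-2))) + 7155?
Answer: 31854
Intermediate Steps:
U(d) = 1 (U(d) = 1³ = 1)
(24698 + U(-5*(-4)*(-2))) + 7155 = (24698 + 1) + 7155 = 24699 + 7155 = 31854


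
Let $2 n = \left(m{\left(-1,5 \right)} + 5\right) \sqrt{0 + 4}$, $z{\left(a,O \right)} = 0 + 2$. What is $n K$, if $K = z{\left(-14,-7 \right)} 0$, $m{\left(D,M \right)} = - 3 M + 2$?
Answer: $0$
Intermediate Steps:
$m{\left(D,M \right)} = 2 - 3 M$
$z{\left(a,O \right)} = 2$
$n = -8$ ($n = \frac{\left(\left(2 - 15\right) + 5\right) \sqrt{0 + 4}}{2} = \frac{\left(\left(2 - 15\right) + 5\right) \sqrt{4}}{2} = \frac{\left(-13 + 5\right) 2}{2} = \frac{\left(-8\right) 2}{2} = \frac{1}{2} \left(-16\right) = -8$)
$K = 0$ ($K = 2 \cdot 0 = 0$)
$n K = \left(-8\right) 0 = 0$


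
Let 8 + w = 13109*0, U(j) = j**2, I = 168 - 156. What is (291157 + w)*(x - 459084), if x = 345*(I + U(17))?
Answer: -103427479611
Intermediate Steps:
I = 12
w = -8 (w = -8 + 13109*0 = -8 + 0 = -8)
x = 103845 (x = 345*(12 + 17**2) = 345*(12 + 289) = 345*301 = 103845)
(291157 + w)*(x - 459084) = (291157 - 8)*(103845 - 459084) = 291149*(-355239) = -103427479611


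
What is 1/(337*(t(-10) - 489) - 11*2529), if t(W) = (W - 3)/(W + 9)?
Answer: -1/188231 ≈ -5.3126e-6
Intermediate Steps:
t(W) = (-3 + W)/(9 + W)
1/(337*(t(-10) - 489) - 11*2529) = 1/(337*((-3 - 10)/(9 - 10) - 489) - 11*2529) = 1/(337*(-13/(-1) - 489) - 27819) = 1/(337*(-1*(-13) - 489) - 27819) = 1/(337*(13 - 489) - 27819) = 1/(337*(-476) - 27819) = 1/(-160412 - 27819) = 1/(-188231) = -1/188231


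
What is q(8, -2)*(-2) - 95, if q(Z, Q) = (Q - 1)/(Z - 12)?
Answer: -193/2 ≈ -96.500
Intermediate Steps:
q(Z, Q) = (-1 + Q)/(-12 + Z)
q(8, -2)*(-2) - 95 = ((-1 - 2)/(-12 + 8))*(-2) - 95 = (-3/(-4))*(-2) - 95 = -1/4*(-3)*(-2) - 95 = (3/4)*(-2) - 95 = -3/2 - 95 = -193/2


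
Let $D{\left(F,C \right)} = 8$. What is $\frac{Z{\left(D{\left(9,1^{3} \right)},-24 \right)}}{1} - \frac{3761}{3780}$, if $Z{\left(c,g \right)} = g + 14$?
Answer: $- \frac{41561}{3780} \approx -10.995$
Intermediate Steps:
$Z{\left(c,g \right)} = 14 + g$
$\frac{Z{\left(D{\left(9,1^{3} \right)},-24 \right)}}{1} - \frac{3761}{3780} = \frac{14 - 24}{1} - \frac{3761}{3780} = \left(-10\right) 1 - \frac{3761}{3780} = -10 - \frac{3761}{3780} = - \frac{41561}{3780}$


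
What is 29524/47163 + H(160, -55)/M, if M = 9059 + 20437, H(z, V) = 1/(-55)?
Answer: 5321794173/8501287960 ≈ 0.62600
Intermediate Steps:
H(z, V) = -1/55
M = 29496
29524/47163 + H(160, -55)/M = 29524/47163 - 1/55/29496 = 29524*(1/47163) - 1/55*1/29496 = 29524/47163 - 1/1622280 = 5321794173/8501287960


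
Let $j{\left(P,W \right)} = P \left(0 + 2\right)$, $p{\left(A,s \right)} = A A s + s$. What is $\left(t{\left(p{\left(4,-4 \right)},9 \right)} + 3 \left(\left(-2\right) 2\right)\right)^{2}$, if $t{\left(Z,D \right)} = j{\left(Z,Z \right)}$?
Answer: $21904$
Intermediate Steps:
$p{\left(A,s \right)} = s + s A^{2}$ ($p{\left(A,s \right)} = A^{2} s + s = s A^{2} + s = s + s A^{2}$)
$j{\left(P,W \right)} = 2 P$ ($j{\left(P,W \right)} = P 2 = 2 P$)
$t{\left(Z,D \right)} = 2 Z$
$\left(t{\left(p{\left(4,-4 \right)},9 \right)} + 3 \left(\left(-2\right) 2\right)\right)^{2} = \left(2 \left(- 4 \left(1 + 4^{2}\right)\right) + 3 \left(\left(-2\right) 2\right)\right)^{2} = \left(2 \left(- 4 \left(1 + 16\right)\right) + 3 \left(-4\right)\right)^{2} = \left(2 \left(\left(-4\right) 17\right) - 12\right)^{2} = \left(2 \left(-68\right) - 12\right)^{2} = \left(-136 - 12\right)^{2} = \left(-148\right)^{2} = 21904$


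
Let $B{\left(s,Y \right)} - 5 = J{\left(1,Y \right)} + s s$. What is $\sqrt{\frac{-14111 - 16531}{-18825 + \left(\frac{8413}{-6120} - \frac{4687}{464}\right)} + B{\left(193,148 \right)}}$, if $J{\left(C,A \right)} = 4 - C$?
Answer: $\frac{\sqrt{1665654746935843595369697}}{6686195509} \approx 193.02$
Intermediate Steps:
$B{\left(s,Y \right)} = 8 + s^{2}$ ($B{\left(s,Y \right)} = 5 + \left(\left(4 - 1\right) + s s\right) = 5 + \left(\left(4 - 1\right) + s^{2}\right) = 5 + \left(3 + s^{2}\right) = 8 + s^{2}$)
$\sqrt{\frac{-14111 - 16531}{-18825 + \left(\frac{8413}{-6120} - \frac{4687}{464}\right)} + B{\left(193,148 \right)}} = \sqrt{\frac{-14111 - 16531}{-18825 + \left(\frac{8413}{-6120} - \frac{4687}{464}\right)} + \left(8 + 193^{2}\right)} = \sqrt{- \frac{30642}{-18825 + \left(8413 \left(- \frac{1}{6120}\right) - \frac{4687}{464}\right)} + \left(8 + 37249\right)} = \sqrt{- \frac{30642}{-18825 - \frac{4073509}{354960}} + 37257} = \sqrt{- \frac{30642}{- \frac{6686195509}{354960}} + 37257} = \sqrt{\left(-30642\right) \left(- \frac{354960}{6686195509}\right) + 37257} = \sqrt{\frac{10876684320}{6686195509} + 37257} = \sqrt{\frac{249118462763133}{6686195509}} = \frac{\sqrt{1665654746935843595369697}}{6686195509}$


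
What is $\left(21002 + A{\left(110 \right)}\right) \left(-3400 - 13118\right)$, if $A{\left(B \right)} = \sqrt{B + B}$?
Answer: $-346911036 - 33036 \sqrt{55} \approx -3.4716 \cdot 10^{8}$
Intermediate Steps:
$A{\left(B \right)} = \sqrt{2} \sqrt{B}$ ($A{\left(B \right)} = \sqrt{2 B} = \sqrt{2} \sqrt{B}$)
$\left(21002 + A{\left(110 \right)}\right) \left(-3400 - 13118\right) = \left(21002 + \sqrt{2} \sqrt{110}\right) \left(-3400 - 13118\right) = \left(21002 + 2 \sqrt{55}\right) \left(-16518\right) = -346911036 - 33036 \sqrt{55}$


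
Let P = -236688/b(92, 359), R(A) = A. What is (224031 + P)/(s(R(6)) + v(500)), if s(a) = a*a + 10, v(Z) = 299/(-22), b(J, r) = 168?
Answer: 34283810/4991 ≈ 6869.1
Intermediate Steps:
v(Z) = -299/22 (v(Z) = 299*(-1/22) = -299/22)
s(a) = 10 + a² (s(a) = a² + 10 = 10 + a²)
P = -9862/7 (P = -236688/168 = -236688*1/168 = -9862/7 ≈ -1408.9)
(224031 + P)/(s(R(6)) + v(500)) = (224031 - 9862/7)/((10 + 6²) - 299/22) = 1558355/(7*((10 + 36) - 299/22)) = 1558355/(7*(46 - 299/22)) = 1558355/(7*(713/22)) = (1558355/7)*(22/713) = 34283810/4991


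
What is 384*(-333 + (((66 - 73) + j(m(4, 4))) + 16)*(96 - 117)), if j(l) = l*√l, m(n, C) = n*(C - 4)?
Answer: -200448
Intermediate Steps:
m(n, C) = n*(-4 + C)
j(l) = l^(3/2)
384*(-333 + (((66 - 73) + j(m(4, 4))) + 16)*(96 - 117)) = 384*(-333 + (((66 - 73) + (4*(-4 + 4))^(3/2)) + 16)*(96 - 117)) = 384*(-333 + ((-7 + (4*0)^(3/2)) + 16)*(-21)) = 384*(-333 + ((-7 + 0^(3/2)) + 16)*(-21)) = 384*(-333 + ((-7 + 0) + 16)*(-21)) = 384*(-333 + (-7 + 16)*(-21)) = 384*(-333 + 9*(-21)) = 384*(-333 - 189) = 384*(-522) = -200448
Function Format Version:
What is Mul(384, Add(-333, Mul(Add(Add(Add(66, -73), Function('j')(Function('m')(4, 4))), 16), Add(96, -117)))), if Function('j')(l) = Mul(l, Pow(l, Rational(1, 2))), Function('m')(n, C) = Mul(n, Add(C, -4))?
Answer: -200448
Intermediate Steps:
Function('m')(n, C) = Mul(n, Add(-4, C))
Function('j')(l) = Pow(l, Rational(3, 2))
Mul(384, Add(-333, Mul(Add(Add(Add(66, -73), Function('j')(Function('m')(4, 4))), 16), Add(96, -117)))) = Mul(384, Add(-333, Mul(Add(Add(Add(66, -73), Pow(Mul(4, Add(-4, 4)), Rational(3, 2))), 16), Add(96, -117)))) = Mul(384, Add(-333, Mul(Add(Add(-7, Pow(Mul(4, 0), Rational(3, 2))), 16), -21))) = Mul(384, Add(-333, Mul(Add(Add(-7, Pow(0, Rational(3, 2))), 16), -21))) = Mul(384, Add(-333, Mul(Add(Add(-7, 0), 16), -21))) = Mul(384, Add(-333, Mul(Add(-7, 16), -21))) = Mul(384, Add(-333, Mul(9, -21))) = Mul(384, Add(-333, -189)) = Mul(384, -522) = -200448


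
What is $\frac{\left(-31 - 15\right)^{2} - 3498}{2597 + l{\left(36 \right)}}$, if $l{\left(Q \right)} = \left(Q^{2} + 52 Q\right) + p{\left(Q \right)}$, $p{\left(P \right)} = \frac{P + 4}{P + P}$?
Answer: $- \frac{6219}{25945} \approx -0.2397$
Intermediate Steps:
$p{\left(P \right)} = \frac{4 + P}{2 P}$
$l{\left(Q \right)} = Q^{2} + 52 Q + \frac{4 + Q}{2 Q}$ ($l{\left(Q \right)} = \left(Q^{2} + 52 Q\right) + \frac{4 + Q}{2 Q} = Q^{2} + 52 Q + \frac{4 + Q}{2 Q}$)
$\frac{\left(-31 - 15\right)^{2} - 3498}{2597 + l{\left(36 \right)}} = \frac{\left(-31 - 15\right)^{2} - 3498}{2597 + \left(\frac{1}{2} + 36^{2} + \frac{2}{36} + 52 \cdot 36\right)} = \frac{\left(-46\right)^{2} - 3498}{2597 + \left(\frac{1}{2} + 1296 + 2 \cdot \frac{1}{36} + 1872\right)} = \frac{2116 - 3498}{2597 + \left(\frac{1}{2} + 1296 + \frac{1}{18} + 1872\right)} = - \frac{1382}{2597 + \frac{28517}{9}} = - \frac{1382}{\frac{51890}{9}} = \left(-1382\right) \frac{9}{51890} = - \frac{6219}{25945}$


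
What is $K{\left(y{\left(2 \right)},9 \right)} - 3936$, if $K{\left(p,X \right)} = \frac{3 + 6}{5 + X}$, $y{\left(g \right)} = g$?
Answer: $- \frac{55095}{14} \approx -3935.4$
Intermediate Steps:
$K{\left(p,X \right)} = \frac{9}{5 + X}$
$K{\left(y{\left(2 \right)},9 \right)} - 3936 = \frac{9}{5 + 9} - 3936 = \frac{9}{14} - 3936 = - \frac{55095}{14}$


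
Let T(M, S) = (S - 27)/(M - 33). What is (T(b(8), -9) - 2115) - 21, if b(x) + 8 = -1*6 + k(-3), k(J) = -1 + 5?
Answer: -91812/43 ≈ -2135.2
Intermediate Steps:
k(J) = 4
b(x) = -10 (b(x) = -8 + (-1*6 + 4) = -8 + (-6 + 4) = -8 - 2 = -10)
T(M, S) = (-27 + S)/(-33 + M)
(T(b(8), -9) - 2115) - 21 = ((-27 - 9)/(-33 - 10) - 2115) - 21 = (-36/(-43) - 2115) - 21 = (-1/43*(-36) - 2115) - 21 = (36/43 - 2115) - 21 = -90909/43 - 21 = -91812/43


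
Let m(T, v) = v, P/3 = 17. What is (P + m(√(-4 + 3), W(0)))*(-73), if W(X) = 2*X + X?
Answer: -3723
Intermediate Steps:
W(X) = 3*X
P = 51 (P = 3*17 = 51)
(P + m(√(-4 + 3), W(0)))*(-73) = (51 + 3*0)*(-73) = (51 + 0)*(-73) = 51*(-73) = -3723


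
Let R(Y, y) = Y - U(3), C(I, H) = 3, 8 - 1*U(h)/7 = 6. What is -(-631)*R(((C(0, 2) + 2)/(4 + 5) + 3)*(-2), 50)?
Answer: -119890/9 ≈ -13321.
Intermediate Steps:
U(h) = 14 (U(h) = 56 - 7*6 = 56 - 42 = 14)
R(Y, y) = -14 + Y (R(Y, y) = Y - 1*14 = Y - 14 = -14 + Y)
-(-631)*R(((C(0, 2) + 2)/(4 + 5) + 3)*(-2), 50) = -(-631)*(-14 + ((3 + 2)/(4 + 5) + 3)*(-2)) = -(-631)*(-14 + (5/9 + 3)*(-2)) = -(-631)*(-14 + (32/9)*(-2)) = -(-631)*(-14 - 64/9) = -(-631)*(-190)/9 = -1*119890/9 = -119890/9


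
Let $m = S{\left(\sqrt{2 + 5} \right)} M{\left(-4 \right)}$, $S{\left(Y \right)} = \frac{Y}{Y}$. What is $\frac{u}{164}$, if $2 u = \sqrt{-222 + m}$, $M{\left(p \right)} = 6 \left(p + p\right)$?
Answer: $\frac{3 i \sqrt{30}}{328} \approx 0.050097 i$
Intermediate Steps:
$M{\left(p \right)} = 12 p$ ($M{\left(p \right)} = 6 \cdot 2 p = 12 p$)
$S{\left(Y \right)} = 1$
$m = -48$ ($m = 1 \cdot 12 \left(-4\right) = 1 \left(-48\right) = -48$)
$u = \frac{3 i \sqrt{30}}{2}$ ($u = \frac{\sqrt{-222 - 48}}{2} = \frac{\sqrt{-270}}{2} = \frac{3 i \sqrt{30}}{2} \approx 8.2158 i$)
$\frac{u}{164} = \frac{\frac{3}{2} i \sqrt{30}}{164} = \frac{3 i \sqrt{30}}{2} \cdot \frac{1}{164} = \frac{3 i \sqrt{30}}{328}$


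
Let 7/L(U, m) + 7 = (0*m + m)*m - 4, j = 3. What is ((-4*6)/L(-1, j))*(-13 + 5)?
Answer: -384/7 ≈ -54.857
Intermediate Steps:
L(U, m) = 7/(-11 + m**2) (L(U, m) = 7/(-7 + ((0*m + m)*m - 4)) = 7/(-7 + ((0 + m)*m - 4)) = 7/(-7 + (m*m - 4)) = 7/(-7 + (m**2 - 4)) = 7/(-7 + (-4 + m**2)) = 7/(-11 + m**2))
((-4*6)/L(-1, j))*(-13 + 5) = ((-4*6)/((7/(-11 + 3**2))))*(-13 + 5) = -24/(7/(-11 + 9))*(-8) = -24/(7/(-2))*(-8) = -24/(7*(-1/2))*(-8) = -24/(-7/2)*(-8) = -24*(-2/7)*(-8) = (48/7)*(-8) = -384/7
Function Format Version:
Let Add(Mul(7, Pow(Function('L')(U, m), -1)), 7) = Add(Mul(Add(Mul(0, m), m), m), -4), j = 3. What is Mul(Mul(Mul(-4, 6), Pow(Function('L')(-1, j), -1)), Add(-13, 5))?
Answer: Rational(-384, 7) ≈ -54.857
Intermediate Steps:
Function('L')(U, m) = Mul(7, Pow(Add(-11, Pow(m, 2)), -1)) (Function('L')(U, m) = Mul(7, Pow(Add(-7, Add(Mul(Add(Mul(0, m), m), m), -4)), -1)) = Mul(7, Pow(Add(-7, Add(Mul(Add(0, m), m), -4)), -1)) = Mul(7, Pow(Add(-7, Add(Mul(m, m), -4)), -1)) = Mul(7, Pow(Add(-7, Add(Pow(m, 2), -4)), -1)) = Mul(7, Pow(Add(-7, Add(-4, Pow(m, 2))), -1)) = Mul(7, Pow(Add(-11, Pow(m, 2)), -1)))
Mul(Mul(Mul(-4, 6), Pow(Function('L')(-1, j), -1)), Add(-13, 5)) = Mul(Mul(Mul(-4, 6), Pow(Mul(7, Pow(Add(-11, Pow(3, 2)), -1)), -1)), Add(-13, 5)) = Mul(Mul(-24, Pow(Mul(7, Pow(Add(-11, 9), -1)), -1)), -8) = Mul(Mul(-24, Pow(Mul(7, Pow(-2, -1)), -1)), -8) = Mul(Mul(-24, Pow(Mul(7, Rational(-1, 2)), -1)), -8) = Mul(Mul(-24, Pow(Rational(-7, 2), -1)), -8) = Mul(Mul(-24, Rational(-2, 7)), -8) = Mul(Rational(48, 7), -8) = Rational(-384, 7)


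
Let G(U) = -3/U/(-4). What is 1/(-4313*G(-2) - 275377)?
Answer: -8/2190077 ≈ -3.6528e-6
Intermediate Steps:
G(U) = 3/(4*U) (G(U) = -3/U*(-¼) = 3/(4*U))
1/(-4313*G(-2) - 275377) = 1/(-12939/(4*(-2)) - 275377) = 1/(-12939*(-1)/(4*2) - 275377) = 1/(-4313*(-3/8) - 275377) = 1/(12939/8 - 275377) = 1/(-2190077/8) = -8/2190077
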